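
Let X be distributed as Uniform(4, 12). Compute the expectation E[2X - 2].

For X ~ Uniform(4, 12):
E[X] = 8
E[2X - 2] = 2 × E[X] - 2 = 14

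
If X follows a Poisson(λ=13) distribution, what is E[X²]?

Using the identity E[X²] = Var(X) + (E[X])²:
E[X] = 13
Var(X) = 13
E[X²] = 13 + (13)²
= 182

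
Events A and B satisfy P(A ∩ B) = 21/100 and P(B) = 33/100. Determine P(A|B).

P(A|B) = P(A ∩ B) / P(B)
= (21/100) / (33/100)
= 7/11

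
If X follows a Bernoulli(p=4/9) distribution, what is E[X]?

For X ~ Bernoulli(p=4/9), the expected value is:
E[X] = \frac{4}{9}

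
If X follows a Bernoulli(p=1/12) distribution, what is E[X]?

For X ~ Bernoulli(p=1/12), the expected value is:
E[X] = \frac{1}{12}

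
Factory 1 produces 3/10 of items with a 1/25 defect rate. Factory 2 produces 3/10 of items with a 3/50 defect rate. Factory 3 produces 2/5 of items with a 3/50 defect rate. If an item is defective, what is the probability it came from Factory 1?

Using Bayes' theorem:
P(F1) = 3/10, P(D|F1) = 1/25
P(F2) = 3/10, P(D|F2) = 3/50
P(F3) = 2/5, P(D|F3) = 3/50
P(D) = P(D|F1)P(F1) + P(D|F2)P(F2) + P(D|F3)P(F3)
     = \frac{27}{500}
P(F1|D) = P(D|F1)P(F1) / P(D)
= \frac{2}{9}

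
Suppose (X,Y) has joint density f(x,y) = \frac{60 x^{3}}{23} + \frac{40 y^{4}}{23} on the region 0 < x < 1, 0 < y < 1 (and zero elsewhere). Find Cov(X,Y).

E[XY] = ∫∫ xy × f(x,y) dx dy = \frac{28}{69}
E[X] = \frac{16}{23}
E[Y] = \frac{85}{138}
Cov(X,Y) = E[XY] - E[X]E[Y] = - \frac{12}{529}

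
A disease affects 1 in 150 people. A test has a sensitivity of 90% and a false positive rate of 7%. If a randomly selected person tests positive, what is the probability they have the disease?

Let D = the rare event, + = positive/flagged.
P(D) = 1/150
P(+|D) = 90/100 = 9/10
P(+|D') = 7/100
P(+) = P(+|D)P(D) + P(+|D')P(D')
     = \frac{9}{10} × \frac{1}{150} + \frac{7}{100} × \frac{149}{150}
     = \frac{1133}{15000}
P(D|+) = P(+|D)P(D)/P(+) = \frac{90}{1133}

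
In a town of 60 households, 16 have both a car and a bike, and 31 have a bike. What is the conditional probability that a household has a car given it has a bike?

P(A ∩ B) = 16/60 = 4/15
P(B) = 31/60
P(A|B) = P(A ∩ B) / P(B) = (4/15) / (31/60) = 16/31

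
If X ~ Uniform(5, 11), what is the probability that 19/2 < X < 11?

P(19/2 < X < 11) = ∫_{19/2}^{11} f(x) dx
where f(x) = \frac{1}{6}
= \frac{1}{4}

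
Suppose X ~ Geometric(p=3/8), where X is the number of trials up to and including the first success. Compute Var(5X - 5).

For X ~ Geometric(p=3/8), where X is the number of trials up to and including the first success:
Var(X) = \frac{40}{9}
Var(5X - 5) = (5)² × Var(X) = 25 × \frac{40}{9} = \frac{1000}{9}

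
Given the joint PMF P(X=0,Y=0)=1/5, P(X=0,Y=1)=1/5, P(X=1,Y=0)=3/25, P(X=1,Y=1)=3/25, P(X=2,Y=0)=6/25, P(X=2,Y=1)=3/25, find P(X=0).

P(X=0) = P(X=0,Y=0) + P(X=0,Y=1)
= 1/5 + 1/5
= 2/5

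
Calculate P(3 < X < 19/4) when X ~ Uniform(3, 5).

P(3 < X < 19/4) = ∫_{3}^{19/4} f(x) dx
where f(x) = \frac{1}{2}
= \frac{7}{8}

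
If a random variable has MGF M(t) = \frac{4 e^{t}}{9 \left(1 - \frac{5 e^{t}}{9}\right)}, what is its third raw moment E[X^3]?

To find E[X^3], compute M^(3)(0):
M^(1)(t) = \frac{4 e^{t}}{9 \left(1 - \frac{5 e^{t}}{9}\right)} + \frac{20 e^{2 t}}{81 \left(1 - \frac{5 e^{t}}{9}\right)^{2}}
M^(2)(t) = \frac{4 e^{t}}{9 \left(1 - \frac{5 e^{t}}{9}\right)} + \frac{20 e^{2 t}}{27 \left(1 - \frac{5 e^{t}}{9}\right)^{2}} + \frac{200 e^{3 t}}{729 \left(1 - \frac{5 e^{t}}{9}\right)^{3}}
M^(3)(t) = \frac{4 e^{t}}{9 \left(1 - \frac{5 e^{t}}{9}\right)} + \frac{140 e^{2 t}}{81 \left(1 - \frac{5 e^{t}}{9}\right)^{2}} + \frac{400 e^{3 t}}{243 \left(1 - \frac{5 e^{t}}{9}\right)^{3}} + \frac{1000 e^{4 t}}{2187 \left(1 - \frac{5 e^{t}}{9}\right)^{4}}
M^(3)(0) = \frac{1287}{32}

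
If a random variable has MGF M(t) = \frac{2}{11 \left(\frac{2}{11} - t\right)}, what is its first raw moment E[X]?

To find E[X], compute M^(1)(0):
M^(1)(t) = \frac{2}{11 \left(\frac{2}{11} - t\right)^{2}}
M^(1)(0) = \frac{11}{2}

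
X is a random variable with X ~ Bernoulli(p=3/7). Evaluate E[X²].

Using the identity E[X²] = Var(X) + (E[X])²:
E[X] = \frac{3}{7}
Var(X) = \frac{12}{49}
E[X²] = \frac{12}{49} + (\frac{3}{7})²
= \frac{3}{7}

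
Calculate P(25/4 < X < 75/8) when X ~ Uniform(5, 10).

P(25/4 < X < 75/8) = ∫_{25/4}^{75/8} f(x) dx
where f(x) = \frac{1}{5}
= \frac{5}{8}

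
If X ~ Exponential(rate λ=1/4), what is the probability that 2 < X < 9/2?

P(2 < X < 9/2) = ∫_{2}^{9/2} f(x) dx
where f(x) = \frac{e^{- \frac{x}{4}}}{4}
= - \frac{1}{e^{\frac{9}{8}}} + e^{- \frac{1}{2}}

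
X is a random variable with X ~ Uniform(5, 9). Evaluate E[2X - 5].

For X ~ Uniform(5, 9):
E[X] = 7
E[2X - 5] = 2 × E[X] - 5 = 9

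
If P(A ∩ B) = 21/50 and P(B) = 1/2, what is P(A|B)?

P(A|B) = P(A ∩ B) / P(B)
= (21/50) / (1/2)
= 21/25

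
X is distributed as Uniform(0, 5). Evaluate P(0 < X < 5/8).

P(0 < X < 5/8) = ∫_{0}^{5/8} f(x) dx
where f(x) = \frac{1}{5}
= \frac{1}{8}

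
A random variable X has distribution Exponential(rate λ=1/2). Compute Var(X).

For X ~ Exponential(rate λ=1/2):
Var(X) = 4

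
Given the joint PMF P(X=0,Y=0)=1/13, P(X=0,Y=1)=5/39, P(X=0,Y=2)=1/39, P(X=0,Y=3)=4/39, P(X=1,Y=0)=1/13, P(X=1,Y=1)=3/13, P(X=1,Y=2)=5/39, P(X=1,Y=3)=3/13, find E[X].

First find marginal of X:
P(X=0) = 1/3
P(X=1) = 2/3
E[X] = 0 × 1/3 + 1 × 2/3 = 2/3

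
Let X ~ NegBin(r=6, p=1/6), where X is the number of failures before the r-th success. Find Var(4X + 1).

For X ~ NegBin(r=6, p=1/6), where X is the number of failures before the r-th success:
Var(X) = 180
Var(4X + 1) = (4)² × Var(X) = 16 × 180 = 2880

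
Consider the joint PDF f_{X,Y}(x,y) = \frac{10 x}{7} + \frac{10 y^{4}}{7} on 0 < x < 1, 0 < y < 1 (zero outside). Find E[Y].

E[Y] = ∫_0^1 ∫_0^1 y × f(x,y) dx dy
= \frac{25}{42}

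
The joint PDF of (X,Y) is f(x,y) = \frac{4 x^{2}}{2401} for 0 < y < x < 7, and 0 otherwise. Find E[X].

f_X(x) = ∫_0^x \frac{4 x^{2}}{2401} dy = \frac{4 x^{3}}{2401}
E[X] = ∫_0^7 x × (\frac{4 x^{3}}{2401}) dx = \frac{28}{5}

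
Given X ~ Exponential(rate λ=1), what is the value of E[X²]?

Using the identity E[X²] = Var(X) + (E[X])²:
E[X] = 1
Var(X) = 1
E[X²] = 1 + (1)²
= 2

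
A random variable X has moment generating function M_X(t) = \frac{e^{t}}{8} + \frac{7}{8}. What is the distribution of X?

The MGF M(t) = \frac{e^{t}}{8} + \frac{7}{8} is the standard form for the Bernoulli distribution.
Comparing with the known MGF formula identifies: Bernoulli(p=1/8)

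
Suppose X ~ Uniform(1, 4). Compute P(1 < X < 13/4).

P(1 < X < 13/4) = ∫_{1}^{13/4} f(x) dx
where f(x) = \frac{1}{3}
= \frac{3}{4}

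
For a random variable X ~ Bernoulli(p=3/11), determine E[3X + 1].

For X ~ Bernoulli(p=3/11):
E[X] = \frac{3}{11}
E[3X + 1] = 3 × E[X] + 1 = \frac{20}{11}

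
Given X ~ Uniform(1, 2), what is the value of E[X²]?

Using the identity E[X²] = Var(X) + (E[X])²:
E[X] = \frac{3}{2}
Var(X) = \frac{1}{12}
E[X²] = \frac{1}{12} + (\frac{3}{2})²
= \frac{7}{3}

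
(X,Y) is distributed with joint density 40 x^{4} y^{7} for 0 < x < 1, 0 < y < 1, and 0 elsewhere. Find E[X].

E[X] = ∫_0^1 ∫_0^1 x × f(x,y) dy dx
= ∫_0^1 ∫_0^1 x × (40 x^{4} y^{7}) dy dx
= \frac{5}{6}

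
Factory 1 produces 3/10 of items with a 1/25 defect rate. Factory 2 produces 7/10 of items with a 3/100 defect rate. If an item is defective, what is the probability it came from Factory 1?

Using Bayes' theorem:
P(F1) = 3/10, P(D|F1) = 1/25
P(F2) = 7/10, P(D|F2) = 3/100
P(D) = P(D|F1)P(F1) + P(D|F2)P(F2)
     = \frac{33}{1000}
P(F1|D) = P(D|F1)P(F1) / P(D)
= \frac{4}{11}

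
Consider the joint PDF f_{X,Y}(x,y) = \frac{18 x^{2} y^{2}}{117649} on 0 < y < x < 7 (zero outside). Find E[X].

f_X(x) = ∫_0^x \frac{18 x^{2} y^{2}}{117649} dy = \frac{6 x^{5}}{117649}
E[X] = ∫_0^7 x × (\frac{6 x^{5}}{117649}) dx = 6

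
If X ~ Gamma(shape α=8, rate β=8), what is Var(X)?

For X ~ Gamma(shape α=8, rate β=8):
Var(X) = \frac{1}{8}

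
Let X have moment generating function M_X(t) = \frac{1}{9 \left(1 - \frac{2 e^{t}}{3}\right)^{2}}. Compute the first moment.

To find E[X], compute M^(1)(0):
M^(1)(t) = \frac{4 e^{t}}{27 \left(1 - \frac{2 e^{t}}{3}\right)^{3}}
M^(1)(0) = 4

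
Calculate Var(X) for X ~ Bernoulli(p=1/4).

For X ~ Bernoulli(p=1/4):
Var(X) = \frac{3}{16}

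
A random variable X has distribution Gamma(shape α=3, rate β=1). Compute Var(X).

For X ~ Gamma(shape α=3, rate β=1):
Var(X) = 3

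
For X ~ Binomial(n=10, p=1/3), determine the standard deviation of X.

For X ~ Binomial(n=10, p=1/3):
Var(X) = \frac{20}{9}
SD(X) = √(Var(X)) = √(\frac{20}{9}) = \frac{2 \sqrt{5}}{3}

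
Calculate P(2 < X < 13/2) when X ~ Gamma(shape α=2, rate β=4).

P(2 < X < 13/2) = ∫_{2}^{13/2} f(x) dx
where f(x) = 16 x e^{- 4 x}
= \frac{9 \left(-3 + e^{18}\right)}{e^{26}}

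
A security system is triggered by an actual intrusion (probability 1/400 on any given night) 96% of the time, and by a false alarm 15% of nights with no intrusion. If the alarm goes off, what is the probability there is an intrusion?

Let D = the rare event, + = positive/flagged.
P(D) = 1/400
P(+|D) = 96/100 = 24/25
P(+|D') = 15/100 = 3/20
P(+) = P(+|D)P(D) + P(+|D')P(D')
     = \frac{24}{25} × \frac{1}{400} + \frac{3}{20} × \frac{399}{400}
     = \frac{6081}{40000}
P(D|+) = P(+|D)P(D)/P(+) = \frac{32}{2027}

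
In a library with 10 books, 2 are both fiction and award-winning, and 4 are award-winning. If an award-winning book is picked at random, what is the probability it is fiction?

P(A ∩ B) = 2/10 = 1/5
P(B) = 4/10 = 2/5
P(A|B) = P(A ∩ B) / P(B) = (1/5) / (2/5) = 1/2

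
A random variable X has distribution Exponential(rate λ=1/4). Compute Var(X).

For X ~ Exponential(rate λ=1/4):
Var(X) = 16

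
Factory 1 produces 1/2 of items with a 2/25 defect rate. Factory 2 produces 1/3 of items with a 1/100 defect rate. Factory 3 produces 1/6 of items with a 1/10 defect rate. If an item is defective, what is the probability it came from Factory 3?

Using Bayes' theorem:
P(F1) = 1/2, P(D|F1) = 2/25
P(F2) = 1/3, P(D|F2) = 1/100
P(F3) = 1/6, P(D|F3) = 1/10
P(D) = P(D|F1)P(F1) + P(D|F2)P(F2) + P(D|F3)P(F3)
     = \frac{3}{50}
P(F3|D) = P(D|F3)P(F3) / P(D)
= \frac{5}{18}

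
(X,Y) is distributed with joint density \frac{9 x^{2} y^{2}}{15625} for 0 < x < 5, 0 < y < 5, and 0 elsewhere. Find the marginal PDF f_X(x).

f_X(x) = ∫_0^5 f(x,y) dy
= ∫_0^5 \frac{9 x^{2} y^{2}}{15625} dy
= \frac{3 x^{2}}{125} for 0 < x < 5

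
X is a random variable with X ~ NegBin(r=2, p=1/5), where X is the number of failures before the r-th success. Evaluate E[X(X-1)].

E[X(X-1)] = E[X² - X] = E[X²] - E[X]
E[X] = 8
E[X²] = Var(X) + (E[X])² = 40 + (8)² = 104
E[X(X-1)] = 104 - 8 = 96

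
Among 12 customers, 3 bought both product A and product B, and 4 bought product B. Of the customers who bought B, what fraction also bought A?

P(A ∩ B) = 3/12 = 1/4
P(B) = 4/12 = 1/3
P(A|B) = P(A ∩ B) / P(B) = (1/4) / (1/3) = 3/4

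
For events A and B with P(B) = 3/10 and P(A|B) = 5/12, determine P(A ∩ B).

By definition, P(A|B) = P(A ∩ B) / P(B)
So P(A ∩ B) = P(A|B) × P(B)
= 5/12 × 3/10
= 1/8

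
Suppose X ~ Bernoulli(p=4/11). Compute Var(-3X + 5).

For X ~ Bernoulli(p=4/11):
Var(X) = \frac{28}{121}
Var(-3X + 5) = (-3)² × Var(X) = 9 × \frac{28}{121} = \frac{252}{121}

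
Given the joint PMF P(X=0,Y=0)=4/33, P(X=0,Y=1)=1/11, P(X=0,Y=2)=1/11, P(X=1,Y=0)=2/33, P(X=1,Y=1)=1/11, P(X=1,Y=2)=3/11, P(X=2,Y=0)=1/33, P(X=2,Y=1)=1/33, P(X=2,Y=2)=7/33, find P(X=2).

P(X=2) = P(X=2,Y=0) + P(X=2,Y=1) + P(X=2,Y=2)
= 1/33 + 1/33 + 7/33
= 3/11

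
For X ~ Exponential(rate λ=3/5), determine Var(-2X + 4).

For X ~ Exponential(rate λ=3/5):
Var(X) = \frac{25}{9}
Var(-2X + 4) = (-2)² × Var(X) = 4 × \frac{25}{9} = \frac{100}{9}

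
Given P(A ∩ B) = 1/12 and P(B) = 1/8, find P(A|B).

P(A|B) = P(A ∩ B) / P(B)
= (1/12) / (1/8)
= 2/3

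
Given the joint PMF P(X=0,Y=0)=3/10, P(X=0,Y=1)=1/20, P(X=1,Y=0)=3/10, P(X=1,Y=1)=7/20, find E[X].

First find marginal of X:
P(X=0) = 7/20
P(X=1) = 13/20
E[X] = 0 × 7/20 + 1 × 13/20 = 13/20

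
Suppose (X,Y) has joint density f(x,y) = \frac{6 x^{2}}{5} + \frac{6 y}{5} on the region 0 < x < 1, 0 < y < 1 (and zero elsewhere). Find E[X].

E[X] = ∫_0^1 ∫_0^1 x × f(x,y) dy dx
= ∫_0^1 ∫_0^1 x × (\frac{6 x^{2}}{5} + \frac{6 y}{5}) dy dx
= \frac{3}{5}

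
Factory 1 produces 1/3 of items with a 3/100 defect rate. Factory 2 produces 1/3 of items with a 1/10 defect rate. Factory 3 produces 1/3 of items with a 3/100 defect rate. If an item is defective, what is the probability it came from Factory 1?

Using Bayes' theorem:
P(F1) = 1/3, P(D|F1) = 3/100
P(F2) = 1/3, P(D|F2) = 1/10
P(F3) = 1/3, P(D|F3) = 3/100
P(D) = P(D|F1)P(F1) + P(D|F2)P(F2) + P(D|F3)P(F3)
     = \frac{4}{75}
P(F1|D) = P(D|F1)P(F1) / P(D)
= \frac{3}{16}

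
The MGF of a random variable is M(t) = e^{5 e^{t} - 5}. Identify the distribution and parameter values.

The MGF M(t) = e^{5 e^{t} - 5} is the standard form for the Poisson distribution.
Comparing with the known MGF formula identifies: Poisson(λ=5)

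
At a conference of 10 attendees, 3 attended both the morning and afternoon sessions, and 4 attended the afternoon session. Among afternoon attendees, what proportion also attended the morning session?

P(A ∩ B) = 3/10
P(B) = 4/10 = 2/5
P(A|B) = P(A ∩ B) / P(B) = (3/10) / (2/5) = 3/4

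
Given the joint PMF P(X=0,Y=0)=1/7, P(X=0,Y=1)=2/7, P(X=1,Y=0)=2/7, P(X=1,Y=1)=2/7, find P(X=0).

P(X=0) = P(X=0,Y=0) + P(X=0,Y=1)
= 1/7 + 2/7
= 3/7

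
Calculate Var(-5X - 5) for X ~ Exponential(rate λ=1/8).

For X ~ Exponential(rate λ=1/8):
Var(X) = 64
Var(-5X - 5) = (-5)² × Var(X) = 25 × 64 = 1600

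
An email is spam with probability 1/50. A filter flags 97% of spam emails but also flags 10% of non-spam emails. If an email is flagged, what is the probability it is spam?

Let D = the rare event, + = positive/flagged.
P(D) = 1/50
P(+|D) = 97/100
P(+|D') = 10/100 = 1/10
P(+) = P(+|D)P(D) + P(+|D')P(D')
     = \frac{97}{100} × \frac{1}{50} + \frac{1}{10} × \frac{49}{50}
     = \frac{587}{5000}
P(D|+) = P(+|D)P(D)/P(+) = \frac{97}{587}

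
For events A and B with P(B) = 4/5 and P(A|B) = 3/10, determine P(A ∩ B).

By definition, P(A|B) = P(A ∩ B) / P(B)
So P(A ∩ B) = P(A|B) × P(B)
= 3/10 × 4/5
= 6/25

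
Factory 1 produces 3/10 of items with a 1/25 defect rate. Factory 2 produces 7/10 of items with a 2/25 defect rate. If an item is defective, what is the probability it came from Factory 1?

Using Bayes' theorem:
P(F1) = 3/10, P(D|F1) = 1/25
P(F2) = 7/10, P(D|F2) = 2/25
P(D) = P(D|F1)P(F1) + P(D|F2)P(F2)
     = \frac{17}{250}
P(F1|D) = P(D|F1)P(F1) / P(D)
= \frac{3}{17}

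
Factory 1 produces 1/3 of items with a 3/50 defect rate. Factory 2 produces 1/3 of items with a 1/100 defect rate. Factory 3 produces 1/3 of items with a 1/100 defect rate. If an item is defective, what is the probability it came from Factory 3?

Using Bayes' theorem:
P(F1) = 1/3, P(D|F1) = 3/50
P(F2) = 1/3, P(D|F2) = 1/100
P(F3) = 1/3, P(D|F3) = 1/100
P(D) = P(D|F1)P(F1) + P(D|F2)P(F2) + P(D|F3)P(F3)
     = \frac{2}{75}
P(F3|D) = P(D|F3)P(F3) / P(D)
= \frac{1}{8}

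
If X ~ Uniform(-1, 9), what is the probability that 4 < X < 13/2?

P(4 < X < 13/2) = ∫_{4}^{13/2} f(x) dx
where f(x) = \frac{1}{10}
= \frac{1}{4}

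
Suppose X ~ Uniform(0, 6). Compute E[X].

For X ~ Uniform(0, 6), the expected value is:
E[X] = 3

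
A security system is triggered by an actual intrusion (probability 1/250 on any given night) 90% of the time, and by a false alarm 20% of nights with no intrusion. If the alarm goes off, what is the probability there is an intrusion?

Let D = the rare event, + = positive/flagged.
P(D) = 1/250
P(+|D) = 90/100 = 9/10
P(+|D') = 20/100 = 1/5
P(+) = P(+|D)P(D) + P(+|D')P(D')
     = \frac{9}{10} × \frac{1}{250} + \frac{1}{5} × \frac{249}{250}
     = \frac{507}{2500}
P(D|+) = P(+|D)P(D)/P(+) = \frac{3}{169}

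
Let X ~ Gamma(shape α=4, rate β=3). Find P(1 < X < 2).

P(1 < X < 2) = ∫_{1}^{2} f(x) dx
where f(x) = \frac{27 x^{3} e^{- 3 x}}{2}
= \frac{-61 + 13 e^{3}}{e^{6}}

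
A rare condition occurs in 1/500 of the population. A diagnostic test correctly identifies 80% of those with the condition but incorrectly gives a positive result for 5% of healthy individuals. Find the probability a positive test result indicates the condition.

Let D = the rare event, + = positive/flagged.
P(D) = 1/500
P(+|D) = 80/100 = 4/5
P(+|D') = 5/100 = 1/20
P(+) = P(+|D)P(D) + P(+|D')P(D')
     = \frac{4}{5} × \frac{1}{500} + \frac{1}{20} × \frac{499}{500}
     = \frac{103}{2000}
P(D|+) = P(+|D)P(D)/P(+) = \frac{16}{515}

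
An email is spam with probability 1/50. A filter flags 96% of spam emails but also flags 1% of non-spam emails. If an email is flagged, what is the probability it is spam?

Let D = the rare event, + = positive/flagged.
P(D) = 1/50
P(+|D) = 96/100 = 24/25
P(+|D') = 1/100
P(+) = P(+|D)P(D) + P(+|D')P(D')
     = \frac{24}{25} × \frac{1}{50} + \frac{1}{100} × \frac{49}{50}
     = \frac{29}{1000}
P(D|+) = P(+|D)P(D)/P(+) = \frac{96}{145}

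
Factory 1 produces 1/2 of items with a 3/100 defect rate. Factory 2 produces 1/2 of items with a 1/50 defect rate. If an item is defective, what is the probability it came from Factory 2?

Using Bayes' theorem:
P(F1) = 1/2, P(D|F1) = 3/100
P(F2) = 1/2, P(D|F2) = 1/50
P(D) = P(D|F1)P(F1) + P(D|F2)P(F2)
     = \frac{1}{40}
P(F2|D) = P(D|F2)P(F2) / P(D)
= \frac{2}{5}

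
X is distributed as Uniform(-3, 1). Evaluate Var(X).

For X ~ Uniform(-3, 1):
Var(X) = \frac{4}{3}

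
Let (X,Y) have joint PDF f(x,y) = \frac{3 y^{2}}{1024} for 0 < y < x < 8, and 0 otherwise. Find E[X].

f_X(x) = ∫_0^x \frac{3 y^{2}}{1024} dy = \frac{x^{3}}{1024}
E[X] = ∫_0^8 x × (\frac{x^{3}}{1024}) dx = \frac{32}{5}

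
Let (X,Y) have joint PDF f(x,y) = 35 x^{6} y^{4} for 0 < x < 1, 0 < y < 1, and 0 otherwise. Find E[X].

E[X] = ∫_0^1 ∫_0^1 x × f(x,y) dy dx
= ∫_0^1 ∫_0^1 x × (35 x^{6} y^{4}) dy dx
= \frac{7}{8}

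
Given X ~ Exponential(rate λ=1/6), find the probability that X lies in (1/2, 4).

P(1/2 < X < 4) = ∫_{1/2}^{4} f(x) dx
where f(x) = \frac{e^{- \frac{x}{6}}}{6}
= - \frac{1}{e^{\frac{2}{3}}} + e^{- \frac{1}{12}}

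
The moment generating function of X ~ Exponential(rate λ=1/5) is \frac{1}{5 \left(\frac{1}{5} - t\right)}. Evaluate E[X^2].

To find E[X^2], compute M^(2)(0):
M^(1)(t) = \frac{1}{5 \left(\frac{1}{5} - t\right)^{2}}
M^(2)(t) = \frac{2}{5 \left(\frac{1}{5} - t\right)^{3}}
M^(2)(0) = 50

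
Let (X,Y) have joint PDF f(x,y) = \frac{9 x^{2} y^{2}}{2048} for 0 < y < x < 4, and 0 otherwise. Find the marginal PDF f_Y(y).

f_Y(y) = ∫_y^4 \frac{9 x^{2} y^{2}}{2048} dx = \frac{3 y^{2} \left(64 - y^{3}\right)}{2048}
for 0 < y < 4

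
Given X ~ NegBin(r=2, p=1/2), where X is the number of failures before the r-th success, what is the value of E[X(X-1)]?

E[X(X-1)] = E[X² - X] = E[X²] - E[X]
E[X] = 2
E[X²] = Var(X) + (E[X])² = 4 + (2)² = 8
E[X(X-1)] = 8 - 2 = 6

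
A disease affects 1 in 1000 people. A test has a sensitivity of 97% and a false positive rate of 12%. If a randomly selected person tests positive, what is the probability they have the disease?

Let D = the rare event, + = positive/flagged.
P(D) = 1/1000
P(+|D) = 97/100
P(+|D') = 12/100 = 3/25
P(+) = P(+|D)P(D) + P(+|D')P(D')
     = \frac{97}{100} × \frac{1}{1000} + \frac{3}{25} × \frac{999}{1000}
     = \frac{2417}{20000}
P(D|+) = P(+|D)P(D)/P(+) = \frac{97}{12085}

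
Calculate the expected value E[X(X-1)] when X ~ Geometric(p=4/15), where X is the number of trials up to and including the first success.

E[X(X-1)] = E[X² - X] = E[X²] - E[X]
E[X] = \frac{15}{4}
E[X²] = Var(X) + (E[X])² = \frac{165}{16} + (\frac{15}{4})² = \frac{195}{8}
E[X(X-1)] = \frac{195}{8} - \frac{15}{4} = \frac{165}{8}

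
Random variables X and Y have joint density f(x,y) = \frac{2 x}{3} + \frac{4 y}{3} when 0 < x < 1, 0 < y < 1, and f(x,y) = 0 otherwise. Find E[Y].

E[Y] = ∫_0^1 ∫_0^1 y × f(x,y) dx dy
= \frac{11}{18}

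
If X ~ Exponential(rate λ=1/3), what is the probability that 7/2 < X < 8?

P(7/2 < X < 8) = ∫_{7/2}^{8} f(x) dx
where f(x) = \frac{e^{- \frac{x}{3}}}{3}
= - \frac{1}{e^{\frac{8}{3}}} + e^{- \frac{7}{6}}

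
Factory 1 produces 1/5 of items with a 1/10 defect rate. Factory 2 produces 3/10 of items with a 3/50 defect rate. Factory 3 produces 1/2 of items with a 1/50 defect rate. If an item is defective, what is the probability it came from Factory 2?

Using Bayes' theorem:
P(F1) = 1/5, P(D|F1) = 1/10
P(F2) = 3/10, P(D|F2) = 3/50
P(F3) = 1/2, P(D|F3) = 1/50
P(D) = P(D|F1)P(F1) + P(D|F2)P(F2) + P(D|F3)P(F3)
     = \frac{6}{125}
P(F2|D) = P(D|F2)P(F2) / P(D)
= \frac{3}{8}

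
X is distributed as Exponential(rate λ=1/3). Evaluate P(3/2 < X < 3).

P(3/2 < X < 3) = ∫_{3/2}^{3} f(x) dx
where f(x) = \frac{e^{- \frac{x}{3}}}{3}
= - \frac{1}{e} + e^{- \frac{1}{2}}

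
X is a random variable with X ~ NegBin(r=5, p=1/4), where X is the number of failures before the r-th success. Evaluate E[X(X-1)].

E[X(X-1)] = E[X² - X] = E[X²] - E[X]
E[X] = 15
E[X²] = Var(X) + (E[X])² = 60 + (15)² = 285
E[X(X-1)] = 285 - 15 = 270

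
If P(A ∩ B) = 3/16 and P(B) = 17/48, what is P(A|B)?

P(A|B) = P(A ∩ B) / P(B)
= (3/16) / (17/48)
= 9/17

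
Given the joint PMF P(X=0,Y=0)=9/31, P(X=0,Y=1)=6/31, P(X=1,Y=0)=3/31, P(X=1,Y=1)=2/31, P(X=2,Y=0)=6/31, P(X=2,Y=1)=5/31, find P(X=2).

P(X=2) = P(X=2,Y=0) + P(X=2,Y=1)
= 6/31 + 5/31
= 11/31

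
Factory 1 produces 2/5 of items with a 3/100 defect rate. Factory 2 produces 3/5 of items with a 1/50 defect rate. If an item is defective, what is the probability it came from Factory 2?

Using Bayes' theorem:
P(F1) = 2/5, P(D|F1) = 3/100
P(F2) = 3/5, P(D|F2) = 1/50
P(D) = P(D|F1)P(F1) + P(D|F2)P(F2)
     = \frac{3}{125}
P(F2|D) = P(D|F2)P(F2) / P(D)
= \frac{1}{2}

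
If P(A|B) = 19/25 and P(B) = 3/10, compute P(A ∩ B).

By definition, P(A|B) = P(A ∩ B) / P(B)
So P(A ∩ B) = P(A|B) × P(B)
= 19/25 × 3/10
= 57/250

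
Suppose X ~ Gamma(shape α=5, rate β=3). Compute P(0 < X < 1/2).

P(0 < X < 1/2) = ∫_{0}^{1/2} f(x) dx
where f(x) = \frac{81 x^{4} e^{- 3 x}}{8}
= 1 - \frac{563}{128 e^{\frac{3}{2}}}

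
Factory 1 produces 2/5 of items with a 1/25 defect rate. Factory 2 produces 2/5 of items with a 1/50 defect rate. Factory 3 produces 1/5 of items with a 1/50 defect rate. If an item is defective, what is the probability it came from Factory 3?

Using Bayes' theorem:
P(F1) = 2/5, P(D|F1) = 1/25
P(F2) = 2/5, P(D|F2) = 1/50
P(F3) = 1/5, P(D|F3) = 1/50
P(D) = P(D|F1)P(F1) + P(D|F2)P(F2) + P(D|F3)P(F3)
     = \frac{7}{250}
P(F3|D) = P(D|F3)P(F3) / P(D)
= \frac{1}{7}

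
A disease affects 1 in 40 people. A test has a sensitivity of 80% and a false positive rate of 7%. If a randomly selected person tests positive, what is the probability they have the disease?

Let D = the rare event, + = positive/flagged.
P(D) = 1/40
P(+|D) = 80/100 = 4/5
P(+|D') = 7/100
P(+) = P(+|D)P(D) + P(+|D')P(D')
     = \frac{4}{5} × \frac{1}{40} + \frac{7}{100} × \frac{39}{40}
     = \frac{353}{4000}
P(D|+) = P(+|D)P(D)/P(+) = \frac{80}{353}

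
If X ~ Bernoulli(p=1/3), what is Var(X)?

For X ~ Bernoulli(p=1/3):
Var(X) = \frac{2}{9}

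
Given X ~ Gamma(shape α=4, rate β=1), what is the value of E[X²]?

Using the identity E[X²] = Var(X) + (E[X])²:
E[X] = 4
Var(X) = 4
E[X²] = 4 + (4)²
= 20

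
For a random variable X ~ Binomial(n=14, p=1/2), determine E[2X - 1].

For X ~ Binomial(n=14, p=1/2):
E[X] = 7
E[2X - 1] = 2 × E[X] - 1 = 13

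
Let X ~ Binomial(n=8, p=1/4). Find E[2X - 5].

For X ~ Binomial(n=8, p=1/4):
E[X] = 2
E[2X - 5] = 2 × E[X] - 5 = -1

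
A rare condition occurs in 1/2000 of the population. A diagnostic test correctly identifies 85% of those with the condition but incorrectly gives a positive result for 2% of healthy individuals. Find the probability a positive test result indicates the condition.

Let D = the rare event, + = positive/flagged.
P(D) = 1/2000
P(+|D) = 85/100 = 17/20
P(+|D') = 2/100 = 1/50
P(+) = P(+|D)P(D) + P(+|D')P(D')
     = \frac{17}{20} × \frac{1}{2000} + \frac{1}{50} × \frac{1999}{2000}
     = \frac{4083}{200000}
P(D|+) = P(+|D)P(D)/P(+) = \frac{85}{4083}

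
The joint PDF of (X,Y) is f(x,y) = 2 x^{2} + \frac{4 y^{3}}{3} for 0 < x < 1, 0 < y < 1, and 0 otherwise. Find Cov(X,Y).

E[XY] = ∫∫ xy × f(x,y) dx dy = \frac{23}{60}
E[X] = \frac{2}{3}
E[Y] = \frac{3}{5}
Cov(X,Y) = E[XY] - E[X]E[Y] = - \frac{1}{60}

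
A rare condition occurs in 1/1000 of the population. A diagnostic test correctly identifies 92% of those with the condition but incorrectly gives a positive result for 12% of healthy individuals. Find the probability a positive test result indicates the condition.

Let D = the rare event, + = positive/flagged.
P(D) = 1/1000
P(+|D) = 92/100 = 23/25
P(+|D') = 12/100 = 3/25
P(+) = P(+|D)P(D) + P(+|D')P(D')
     = \frac{23}{25} × \frac{1}{1000} + \frac{3}{25} × \frac{999}{1000}
     = \frac{151}{1250}
P(D|+) = P(+|D)P(D)/P(+) = \frac{23}{3020}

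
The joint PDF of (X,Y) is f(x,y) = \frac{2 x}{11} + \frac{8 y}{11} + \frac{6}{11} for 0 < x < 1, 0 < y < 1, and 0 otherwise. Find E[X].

E[X] = ∫_0^1 ∫_0^1 x × f(x,y) dy dx
= ∫_0^1 ∫_0^1 x × (\frac{2 x}{11} + \frac{8 y}{11} + \frac{6}{11}) dy dx
= \frac{17}{33}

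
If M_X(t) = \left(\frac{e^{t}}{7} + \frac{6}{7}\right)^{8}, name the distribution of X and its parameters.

The MGF M(t) = \left(\frac{e^{t}}{7} + \frac{6}{7}\right)^{8} is the standard form for the Binomial distribution.
Comparing with the known MGF formula identifies: Binomial(n=8, p=1/7)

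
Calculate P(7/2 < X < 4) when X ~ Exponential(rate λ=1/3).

P(7/2 < X < 4) = ∫_{7/2}^{4} f(x) dx
where f(x) = \frac{e^{- \frac{x}{3}}}{3}
= - \frac{1}{e^{\frac{4}{3}}} + e^{- \frac{7}{6}}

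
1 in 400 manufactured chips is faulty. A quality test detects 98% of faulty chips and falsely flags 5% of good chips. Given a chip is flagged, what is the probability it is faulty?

Let D = the rare event, + = positive/flagged.
P(D) = 1/400
P(+|D) = 98/100 = 49/50
P(+|D') = 5/100 = 1/20
P(+) = P(+|D)P(D) + P(+|D')P(D')
     = \frac{49}{50} × \frac{1}{400} + \frac{1}{20} × \frac{399}{400}
     = \frac{2093}{40000}
P(D|+) = P(+|D)P(D)/P(+) = \frac{14}{299}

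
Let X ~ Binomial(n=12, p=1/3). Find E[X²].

Using the identity E[X²] = Var(X) + (E[X])²:
E[X] = 4
Var(X) = \frac{8}{3}
E[X²] = \frac{8}{3} + (4)²
= \frac{56}{3}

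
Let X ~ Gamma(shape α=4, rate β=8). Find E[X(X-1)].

E[X(X-1)] = E[X² - X] = E[X²] - E[X]
E[X] = \frac{1}{2}
E[X²] = Var(X) + (E[X])² = \frac{1}{16} + (\frac{1}{2})² = \frac{5}{16}
E[X(X-1)] = \frac{5}{16} - \frac{1}{2} = - \frac{3}{16}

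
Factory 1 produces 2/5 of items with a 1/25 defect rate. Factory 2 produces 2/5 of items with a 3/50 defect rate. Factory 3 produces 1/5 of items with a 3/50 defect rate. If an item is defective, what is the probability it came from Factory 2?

Using Bayes' theorem:
P(F1) = 2/5, P(D|F1) = 1/25
P(F2) = 2/5, P(D|F2) = 3/50
P(F3) = 1/5, P(D|F3) = 3/50
P(D) = P(D|F1)P(F1) + P(D|F2)P(F2) + P(D|F3)P(F3)
     = \frac{13}{250}
P(F2|D) = P(D|F2)P(F2) / P(D)
= \frac{6}{13}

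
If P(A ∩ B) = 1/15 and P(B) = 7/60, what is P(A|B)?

P(A|B) = P(A ∩ B) / P(B)
= (1/15) / (7/60)
= 4/7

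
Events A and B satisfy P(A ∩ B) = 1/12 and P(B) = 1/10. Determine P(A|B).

P(A|B) = P(A ∩ B) / P(B)
= (1/12) / (1/10)
= 5/6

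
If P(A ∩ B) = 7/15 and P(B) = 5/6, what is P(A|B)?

P(A|B) = P(A ∩ B) / P(B)
= (7/15) / (5/6)
= 14/25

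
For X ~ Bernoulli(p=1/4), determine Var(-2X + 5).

For X ~ Bernoulli(p=1/4):
Var(X) = \frac{3}{16}
Var(-2X + 5) = (-2)² × Var(X) = 4 × \frac{3}{16} = \frac{3}{4}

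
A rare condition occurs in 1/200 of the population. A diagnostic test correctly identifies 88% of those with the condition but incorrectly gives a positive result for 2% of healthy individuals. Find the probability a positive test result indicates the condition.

Let D = the rare event, + = positive/flagged.
P(D) = 1/200
P(+|D) = 88/100 = 22/25
P(+|D') = 2/100 = 1/50
P(+) = P(+|D)P(D) + P(+|D')P(D')
     = \frac{22}{25} × \frac{1}{200} + \frac{1}{50} × \frac{199}{200}
     = \frac{243}{10000}
P(D|+) = P(+|D)P(D)/P(+) = \frac{44}{243}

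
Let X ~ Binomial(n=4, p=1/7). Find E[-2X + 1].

For X ~ Binomial(n=4, p=1/7):
E[X] = \frac{4}{7}
E[-2X + 1] = -2 × E[X] + 1 = - \frac{1}{7}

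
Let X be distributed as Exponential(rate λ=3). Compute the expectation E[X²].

Using the identity E[X²] = Var(X) + (E[X])²:
E[X] = \frac{1}{3}
Var(X) = \frac{1}{9}
E[X²] = \frac{1}{9} + (\frac{1}{3})²
= \frac{2}{9}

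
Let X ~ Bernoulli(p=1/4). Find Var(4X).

For X ~ Bernoulli(p=1/4):
Var(X) = \frac{3}{16}
Var(4X) = (4)² × Var(X) = 16 × \frac{3}{16} = 3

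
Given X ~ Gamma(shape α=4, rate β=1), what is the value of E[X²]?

Using the identity E[X²] = Var(X) + (E[X])²:
E[X] = 4
Var(X) = 4
E[X²] = 4 + (4)²
= 20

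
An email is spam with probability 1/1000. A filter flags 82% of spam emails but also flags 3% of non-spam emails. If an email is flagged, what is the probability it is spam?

Let D = the rare event, + = positive/flagged.
P(D) = 1/1000
P(+|D) = 82/100 = 41/50
P(+|D') = 3/100
P(+) = P(+|D)P(D) + P(+|D')P(D')
     = \frac{41}{50} × \frac{1}{1000} + \frac{3}{100} × \frac{999}{1000}
     = \frac{3079}{100000}
P(D|+) = P(+|D)P(D)/P(+) = \frac{82}{3079}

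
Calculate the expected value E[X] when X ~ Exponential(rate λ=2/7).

For X ~ Exponential(rate λ=2/7), the expected value is:
E[X] = \frac{7}{2}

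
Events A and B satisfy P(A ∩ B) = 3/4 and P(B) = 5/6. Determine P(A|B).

P(A|B) = P(A ∩ B) / P(B)
= (3/4) / (5/6)
= 9/10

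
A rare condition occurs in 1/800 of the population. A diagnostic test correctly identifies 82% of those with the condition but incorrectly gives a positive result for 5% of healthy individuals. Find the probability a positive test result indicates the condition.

Let D = the rare event, + = positive/flagged.
P(D) = 1/800
P(+|D) = 82/100 = 41/50
P(+|D') = 5/100 = 1/20
P(+) = P(+|D)P(D) + P(+|D')P(D')
     = \frac{41}{50} × \frac{1}{800} + \frac{1}{20} × \frac{799}{800}
     = \frac{4077}{80000}
P(D|+) = P(+|D)P(D)/P(+) = \frac{82}{4077}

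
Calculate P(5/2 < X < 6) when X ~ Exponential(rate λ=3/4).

P(5/2 < X < 6) = ∫_{5/2}^{6} f(x) dx
where f(x) = \frac{3 e^{- \frac{3 x}{4}}}{4}
= - \frac{1}{e^{\frac{9}{2}}} + e^{- \frac{15}{8}}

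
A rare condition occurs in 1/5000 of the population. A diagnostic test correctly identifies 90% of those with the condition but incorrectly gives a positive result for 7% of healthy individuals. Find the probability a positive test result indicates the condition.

Let D = the rare event, + = positive/flagged.
P(D) = 1/5000
P(+|D) = 90/100 = 9/10
P(+|D') = 7/100
P(+) = P(+|D)P(D) + P(+|D')P(D')
     = \frac{9}{10} × \frac{1}{5000} + \frac{7}{100} × \frac{4999}{5000}
     = \frac{35083}{500000}
P(D|+) = P(+|D)P(D)/P(+) = \frac{90}{35083}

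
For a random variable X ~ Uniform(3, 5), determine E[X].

For X ~ Uniform(3, 5), the expected value is:
E[X] = 4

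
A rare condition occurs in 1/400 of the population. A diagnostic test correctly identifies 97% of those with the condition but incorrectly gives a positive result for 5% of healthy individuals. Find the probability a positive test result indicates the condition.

Let D = the rare event, + = positive/flagged.
P(D) = 1/400
P(+|D) = 97/100
P(+|D') = 5/100 = 1/20
P(+) = P(+|D)P(D) + P(+|D')P(D')
     = \frac{97}{100} × \frac{1}{400} + \frac{1}{20} × \frac{399}{400}
     = \frac{523}{10000}
P(D|+) = P(+|D)P(D)/P(+) = \frac{97}{2092}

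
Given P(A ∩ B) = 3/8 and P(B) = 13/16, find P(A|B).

P(A|B) = P(A ∩ B) / P(B)
= (3/8) / (13/16)
= 6/13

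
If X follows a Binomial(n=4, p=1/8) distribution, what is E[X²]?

Using the identity E[X²] = Var(X) + (E[X])²:
E[X] = \frac{1}{2}
Var(X) = \frac{7}{16}
E[X²] = \frac{7}{16} + (\frac{1}{2})²
= \frac{11}{16}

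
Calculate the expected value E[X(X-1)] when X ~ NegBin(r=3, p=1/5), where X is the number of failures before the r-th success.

E[X(X-1)] = E[X² - X] = E[X²] - E[X]
E[X] = 12
E[X²] = Var(X) + (E[X])² = 60 + (12)² = 204
E[X(X-1)] = 204 - 12 = 192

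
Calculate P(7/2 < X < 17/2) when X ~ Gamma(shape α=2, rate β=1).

P(7/2 < X < 17/2) = ∫_{7/2}^{17/2} f(x) dx
where f(x) = x e^{- x}
= \frac{-19 + 9 e^{5}}{2 e^{\frac{17}{2}}}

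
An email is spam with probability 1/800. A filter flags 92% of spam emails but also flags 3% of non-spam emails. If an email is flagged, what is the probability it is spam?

Let D = the rare event, + = positive/flagged.
P(D) = 1/800
P(+|D) = 92/100 = 23/25
P(+|D') = 3/100
P(+) = P(+|D)P(D) + P(+|D')P(D')
     = \frac{23}{25} × \frac{1}{800} + \frac{3}{100} × \frac{799}{800}
     = \frac{2489}{80000}
P(D|+) = P(+|D)P(D)/P(+) = \frac{92}{2489}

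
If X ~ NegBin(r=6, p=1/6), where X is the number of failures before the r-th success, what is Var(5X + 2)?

For X ~ NegBin(r=6, p=1/6), where X is the number of failures before the r-th success:
Var(X) = 180
Var(5X + 2) = (5)² × Var(X) = 25 × 180 = 4500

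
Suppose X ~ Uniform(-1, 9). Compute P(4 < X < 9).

P(4 < X < 9) = ∫_{4}^{9} f(x) dx
where f(x) = \frac{1}{10}
= \frac{1}{2}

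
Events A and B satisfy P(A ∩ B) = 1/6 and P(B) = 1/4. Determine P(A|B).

P(A|B) = P(A ∩ B) / P(B)
= (1/6) / (1/4)
= 2/3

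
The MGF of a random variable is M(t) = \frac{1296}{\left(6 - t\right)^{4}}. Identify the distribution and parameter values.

The MGF M(t) = \frac{1296}{\left(6 - t\right)^{4}} is the standard form for the Gamma distribution.
Comparing with the known MGF formula identifies: Gamma(shape α=4, rate β=6)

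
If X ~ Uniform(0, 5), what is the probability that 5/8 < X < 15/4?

P(5/8 < X < 15/4) = ∫_{5/8}^{15/4} f(x) dx
where f(x) = \frac{1}{5}
= \frac{5}{8}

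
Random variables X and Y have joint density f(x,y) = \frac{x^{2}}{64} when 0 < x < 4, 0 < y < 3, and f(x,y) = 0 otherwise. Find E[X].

f_X(x) = ∫_0^3 \frac{x^{2}}{64} dy = \frac{3 x^{2}}{64}
E[X] = ∫_0^4 x × (\frac{3 x^{2}}{64}) dx = 3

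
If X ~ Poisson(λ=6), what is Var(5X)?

For X ~ Poisson(λ=6):
Var(X) = 6
Var(5X) = (5)² × Var(X) = 25 × 6 = 150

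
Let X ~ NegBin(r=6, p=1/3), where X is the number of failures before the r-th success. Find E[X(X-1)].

E[X(X-1)] = E[X² - X] = E[X²] - E[X]
E[X] = 12
E[X²] = Var(X) + (E[X])² = 36 + (12)² = 180
E[X(X-1)] = 180 - 12 = 168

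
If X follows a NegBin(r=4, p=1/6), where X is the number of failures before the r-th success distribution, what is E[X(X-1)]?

E[X(X-1)] = E[X² - X] = E[X²] - E[X]
E[X] = 20
E[X²] = Var(X) + (E[X])² = 120 + (20)² = 520
E[X(X-1)] = 520 - 20 = 500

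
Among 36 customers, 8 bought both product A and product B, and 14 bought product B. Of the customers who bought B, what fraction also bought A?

P(A ∩ B) = 8/36 = 2/9
P(B) = 14/36 = 7/18
P(A|B) = P(A ∩ B) / P(B) = (2/9) / (7/18) = 4/7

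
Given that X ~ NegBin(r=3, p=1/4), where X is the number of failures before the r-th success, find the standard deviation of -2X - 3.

For X ~ NegBin(r=3, p=1/4), where X is the number of failures before the r-th success:
Var(X) = 36
SD(X) = √(Var(X)) = √(36) = 6
SD(-2X - 3) = |-2| × SD(X) = 2 × 6 = 12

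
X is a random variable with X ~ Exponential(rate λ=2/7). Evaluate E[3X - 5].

For X ~ Exponential(rate λ=2/7):
E[X] = \frac{7}{2}
E[3X - 5] = 3 × E[X] - 5 = \frac{11}{2}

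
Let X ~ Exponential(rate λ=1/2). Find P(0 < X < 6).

P(0 < X < 6) = ∫_{0}^{6} f(x) dx
where f(x) = \frac{e^{- \frac{x}{2}}}{2}
= 1 - e^{-3}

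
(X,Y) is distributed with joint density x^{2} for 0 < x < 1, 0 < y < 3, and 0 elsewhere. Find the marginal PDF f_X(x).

f_X(x) = ∫_0^3 f(x,y) dy
= ∫_0^3 x^{2} dy
= 3 x^{2} for 0 < x < 1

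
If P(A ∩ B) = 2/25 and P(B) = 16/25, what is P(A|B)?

P(A|B) = P(A ∩ B) / P(B)
= (2/25) / (16/25)
= 1/8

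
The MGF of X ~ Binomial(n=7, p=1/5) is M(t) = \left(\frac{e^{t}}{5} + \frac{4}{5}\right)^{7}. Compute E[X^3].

To find E[X^3], compute M^(3)(0):
M^(1)(t) = \frac{7 \left(\frac{e^{t}}{5} + \frac{4}{5}\right)^{6} e^{t}}{5}
M^(2)(t) = \frac{7 \left(\frac{e^{t}}{5} + \frac{4}{5}\right)^{6} e^{t}}{5} + \frac{42 \left(\frac{e^{t}}{5} + \frac{4}{5}\right)^{5} e^{2 t}}{25}
M^(3)(t) = \frac{7 \left(\frac{e^{t}}{5} + \frac{4}{5}\right)^{6} e^{t}}{5} + \frac{126 \left(\frac{e^{t}}{5} + \frac{4}{5}\right)^{5} e^{2 t}}{25} + \frac{42 \left(\frac{e^{t}}{5} + \frac{4}{5}\right)^{4} e^{3 t}}{25}
M^(3)(0) = \frac{203}{25}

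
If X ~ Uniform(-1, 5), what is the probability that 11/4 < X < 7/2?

P(11/4 < X < 7/2) = ∫_{11/4}^{7/2} f(x) dx
where f(x) = \frac{1}{6}
= \frac{1}{8}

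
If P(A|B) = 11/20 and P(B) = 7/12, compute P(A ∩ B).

By definition, P(A|B) = P(A ∩ B) / P(B)
So P(A ∩ B) = P(A|B) × P(B)
= 11/20 × 7/12
= 77/240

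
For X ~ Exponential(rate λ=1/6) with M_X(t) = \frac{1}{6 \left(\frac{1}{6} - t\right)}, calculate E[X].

To find E[X], compute M^(1)(0):
M^(1)(t) = \frac{1}{6 \left(\frac{1}{6} - t\right)^{2}}
M^(1)(0) = 6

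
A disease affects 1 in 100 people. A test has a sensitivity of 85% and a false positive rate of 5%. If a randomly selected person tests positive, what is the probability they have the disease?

Let D = the rare event, + = positive/flagged.
P(D) = 1/100
P(+|D) = 85/100 = 17/20
P(+|D') = 5/100 = 1/20
P(+) = P(+|D)P(D) + P(+|D')P(D')
     = \frac{17}{20} × \frac{1}{100} + \frac{1}{20} × \frac{99}{100}
     = \frac{29}{500}
P(D|+) = P(+|D)P(D)/P(+) = \frac{17}{116}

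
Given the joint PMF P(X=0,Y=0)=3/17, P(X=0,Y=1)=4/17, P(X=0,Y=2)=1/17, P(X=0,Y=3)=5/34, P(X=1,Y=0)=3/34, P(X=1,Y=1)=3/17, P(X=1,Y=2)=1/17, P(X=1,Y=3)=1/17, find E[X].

First find marginal of X:
P(X=0) = 21/34
P(X=1) = 13/34
E[X] = 0 × 21/34 + 1 × 13/34 = 13/34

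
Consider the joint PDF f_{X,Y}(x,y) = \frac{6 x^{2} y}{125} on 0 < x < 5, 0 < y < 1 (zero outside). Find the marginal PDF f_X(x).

f_X(x) = ∫_0^1 f(x,y) dy
= ∫_0^1 \frac{6 x^{2} y}{125} dy
= \frac{3 x^{2}}{125} for 0 < x < 5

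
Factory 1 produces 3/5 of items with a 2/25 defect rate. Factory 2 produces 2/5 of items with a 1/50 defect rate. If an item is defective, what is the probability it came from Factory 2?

Using Bayes' theorem:
P(F1) = 3/5, P(D|F1) = 2/25
P(F2) = 2/5, P(D|F2) = 1/50
P(D) = P(D|F1)P(F1) + P(D|F2)P(F2)
     = \frac{7}{125}
P(F2|D) = P(D|F2)P(F2) / P(D)
= \frac{1}{7}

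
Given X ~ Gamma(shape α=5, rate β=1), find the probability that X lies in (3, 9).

P(3 < X < 9) = ∫_{3}^{9} f(x) dx
where f(x) = \frac{x^{4} e^{- x}}{24}
= \frac{-3563 + 131 e^{6}}{8 e^{9}}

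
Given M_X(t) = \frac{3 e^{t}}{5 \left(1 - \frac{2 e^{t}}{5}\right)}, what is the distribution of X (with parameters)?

The MGF M(t) = \frac{3 e^{t}}{5 \left(1 - \frac{2 e^{t}}{5}\right)} is the standard form for the Geometric distribution.
Comparing with the known MGF formula identifies: Geometric(p=3/5), X = trial number of first success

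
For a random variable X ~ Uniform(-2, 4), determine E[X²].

Using the identity E[X²] = Var(X) + (E[X])²:
E[X] = 1
Var(X) = 3
E[X²] = 3 + (1)²
= 4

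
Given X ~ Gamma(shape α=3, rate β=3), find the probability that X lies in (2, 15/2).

P(2 < X < 15/2) = ∫_{2}^{15/2} f(x) dx
where f(x) = \frac{27 x^{2} e^{- 3 x}}{2}
= - \frac{2213}{8 e^{\frac{45}{2}}} + \frac{25}{e^{6}}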